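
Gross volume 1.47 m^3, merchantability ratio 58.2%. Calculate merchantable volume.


Formula: MV = V_total * (merchantable_pct / 100)
Merchantable fraction = 58.2% / 100 = 0.582
MV = 1.47 m^3 * 0.582 = 0.856 m^3

0.856


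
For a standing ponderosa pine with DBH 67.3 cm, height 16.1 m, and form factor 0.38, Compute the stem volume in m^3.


Formula: V = pi * (DBH/200)^2 * H * ff
Radius = DBH/200 = 67.3/200 = 0.3365 m
Radius^2 = 0.3365^2 = 0.11323225 m^2
V = pi * 0.11323225 * 16.1 * 0.38
V = 2.176 m^3

2.176


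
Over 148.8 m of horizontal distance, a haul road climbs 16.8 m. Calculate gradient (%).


Formula: Gradient = rise / run * 100
Gradient = 16.8 / 148.8 * 100 = 11.3%

11.3


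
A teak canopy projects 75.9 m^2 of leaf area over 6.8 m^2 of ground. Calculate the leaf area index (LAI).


Formula: LAI = total leaf area / ground area  (dimensionless)
LAI = 75.9 m^2 / 6.8 m^2
LAI = 11.16

11.16


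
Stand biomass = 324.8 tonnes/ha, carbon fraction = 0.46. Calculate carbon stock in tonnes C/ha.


Formula: Carbon Stock = Biomass * Carbon Fraction
C = 324.8 t/ha * 0.46
C = 149.4 t C/ha

149.4


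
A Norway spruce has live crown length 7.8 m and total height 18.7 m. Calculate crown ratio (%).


Formula: Crown Ratio = (Crown Length / Total Height) * 100
CR = (7.8 m / 18.7 m) * 100
CR = 0.4171 * 100 = 41.7%

41.7


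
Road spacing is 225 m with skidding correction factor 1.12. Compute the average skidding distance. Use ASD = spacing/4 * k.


Formula: ASD = (spacing / 4) * correction
Uncorrected distance = spacing / 4 = 225 / 4 = 56.25 m
ASD = 56.25 * 1.12 = 63 m

63


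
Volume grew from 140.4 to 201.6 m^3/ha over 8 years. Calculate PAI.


Formula: PAI = (V_T2 - V_T1) / (T2 - T1)
Volume increment = 201.6 - 140.4 = 61.2 m^3/ha
PAI = 61.2 / 8 = 7.65 m^3/ha/year

7.65


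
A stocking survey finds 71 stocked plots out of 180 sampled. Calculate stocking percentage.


Formula: Stocking % = stocked plots / total plots * 100
Stocking = 71 / 180 * 100
Stocking = 0.3944 * 100 = 39.4%

39.4


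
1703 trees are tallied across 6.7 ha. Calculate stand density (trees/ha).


Formula: Stand Density = N_trees / Area_ha
Density = 1703 trees / 6.7 ha
Density = 254 trees/ha

254


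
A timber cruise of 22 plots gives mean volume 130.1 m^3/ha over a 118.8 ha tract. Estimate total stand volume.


Formula: Total Volume = Mean Volume per ha * Total Area
Total Volume = 130.1 m^3/ha * 118.8 ha
Total Volume = 15456 m^3

15456


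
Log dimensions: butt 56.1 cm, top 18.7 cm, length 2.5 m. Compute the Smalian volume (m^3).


Smalian: V = (A1 + A2)/2 * L,  A = pi*(D/200)^2
A1 = pi*(56.1/200)^2 = 0.247181 m^2
A2 = pi*(18.7/200)^2 = 0.027465 m^2
V = (0.247181+0.027465)/2*2.5 = 0.3433 m^3

0.3433


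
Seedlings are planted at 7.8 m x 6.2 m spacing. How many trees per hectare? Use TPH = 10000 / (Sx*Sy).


Formula: TPH = 10000 m^2/ha / (spacing_x * spacing_y)
Area per tree = 7.8 m * 6.2 m = 48.36 m^2
TPH = 10000 / 48.36 = 207 trees/ha

207


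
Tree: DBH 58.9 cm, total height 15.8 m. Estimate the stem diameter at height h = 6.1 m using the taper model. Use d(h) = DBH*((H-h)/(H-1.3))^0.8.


Taper: d(h) = DBH * ((H - h) / (H - 1.3))^0.8
Numerator = H - h = 15.8 - 6.1 = 9.7 m
Denominator = H - 1.3 = 15.8 - 1.3 = 14.5 m
Ratio = 9.7 / 14.5 = 0.66897
d = 58.9 * 0.66897^0.8 = 42.7 cm

42.7


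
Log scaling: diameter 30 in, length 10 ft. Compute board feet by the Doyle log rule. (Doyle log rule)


Doyle: BF = (D - 4)^2 * L / 16
Adjusted diameter = 30 - 4 = 26 in
(D-4)^2 = 26^2 = 676
BF = 676 * 10 / 16 = 423 BF

423


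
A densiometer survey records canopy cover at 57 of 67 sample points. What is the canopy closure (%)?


Formula: Canopy closure = covered points / total points * 100
Closure = 57 / 67 * 100
Closure = 0.8507 * 100 = 85.1%

85.1


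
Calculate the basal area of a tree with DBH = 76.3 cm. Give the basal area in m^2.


Formula: BA = pi * (DBH/2)^2 / 10000  (cm^2 to m^2)
Radius = DBH/2 = 76.3/2 = 38.15 cm
BA = pi * 38.15^2 / 10000
   = 4572.3446 cm^2 / 10000
   = 0.4572 m^2

0.4572


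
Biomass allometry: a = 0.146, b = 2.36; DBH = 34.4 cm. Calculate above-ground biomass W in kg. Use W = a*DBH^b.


Formula: W = a * DBH^b  (allometric power law)
DBH^b = 34.4^2.36 = 4229.3919
W = 0.146 * 4229.3919 = 617.5 kg

617.5


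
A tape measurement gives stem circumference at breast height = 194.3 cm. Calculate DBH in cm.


Formula: DBH = C / pi
DBH = 194.3 / pi
pi = 3.14159...
DBH = 61.8 cm

61.8


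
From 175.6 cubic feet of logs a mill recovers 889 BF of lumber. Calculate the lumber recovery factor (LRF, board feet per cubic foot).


Formula: LRF = Lumber Output (BF) / Log Input (ft^3)
LRF = 889 BF / 175.6 ft^3
LRF = 5.06 BF/ft^3

5.06


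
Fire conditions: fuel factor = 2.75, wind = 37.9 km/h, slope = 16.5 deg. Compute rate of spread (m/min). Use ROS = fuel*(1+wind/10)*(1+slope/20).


Formula: ROS = fuel * (1 + wind/10) * (1 + slope/20)
Wind factor = 1 + 37.9/10 = 4.79
Slope factor = 1 + 16.5/20 = 1.825
ROS = 2.75 * 4.79 * 1.825 = 24.04 m/min

24.04


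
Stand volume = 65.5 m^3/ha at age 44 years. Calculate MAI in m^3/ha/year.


Formula: MAI = Total Volume / Stand Age
MAI = 65.5 m^3/ha / 44 years
MAI = 1.49 m^3/ha/year

1.49


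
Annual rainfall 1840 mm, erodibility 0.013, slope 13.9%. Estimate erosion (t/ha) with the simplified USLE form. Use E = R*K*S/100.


Formula: E = R * K * S / 100  (simplified USLE)
R * K = 1840 * 0.013 = 23.92
E = 23.92 * 13.9 / 100 = 3.32 t/ha

3.32


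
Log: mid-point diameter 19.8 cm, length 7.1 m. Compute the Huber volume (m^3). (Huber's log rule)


Huber: V = Am * L,  Am = pi*(Dm/200)^2
Am = pi*(19.8/200)^2 = 0.030791 m^2
V = 0.030791*7.1 = 0.2186 m^3

0.2186


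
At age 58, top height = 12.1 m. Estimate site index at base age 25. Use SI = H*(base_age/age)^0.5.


Formula: SI = H_dom * (base_age / age)^0.5
Age ratio = 25 / 58 = 0.43103
sqrt(age_ratio) = 0.65653
SI = 12.1 * 0.65653 = 7.9 m

7.9


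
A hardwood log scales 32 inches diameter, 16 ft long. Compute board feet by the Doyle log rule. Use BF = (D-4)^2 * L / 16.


Doyle: BF = (D - 4)^2 * L / 16
Adjusted diameter = 32 - 4 = 28 in
(D-4)^2 = 28^2 = 784
BF = 784 * 16 / 16 = 784 BF

784


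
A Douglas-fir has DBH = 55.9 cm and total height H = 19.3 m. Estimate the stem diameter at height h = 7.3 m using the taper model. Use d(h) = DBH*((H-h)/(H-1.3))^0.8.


Taper: d(h) = DBH * ((H - h) / (H - 1.3))^0.8
Numerator = H - h = 19.3 - 7.3 = 12.0 m
Denominator = H - 1.3 = 19.3 - 1.3 = 18.0 m
Ratio = 12.0 / 18.0 = 0.66667
d = 55.9 * 0.66667^0.8 = 40.4 cm

40.4


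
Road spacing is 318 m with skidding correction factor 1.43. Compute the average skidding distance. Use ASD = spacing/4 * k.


Formula: ASD = (spacing / 4) * correction
Uncorrected distance = spacing / 4 = 318 / 4 = 79.5 m
ASD = 79.5 * 1.43 = 114 m

114


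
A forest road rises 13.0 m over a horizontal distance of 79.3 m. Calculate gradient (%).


Formula: Gradient = rise / run * 100
Gradient = 13.0 / 79.3 * 100 = 16.4%

16.4


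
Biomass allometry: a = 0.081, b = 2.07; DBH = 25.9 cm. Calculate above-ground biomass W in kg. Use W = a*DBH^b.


Formula: W = a * DBH^b  (allometric power law)
DBH^b = 25.9^2.07 = 842.4236
W = 0.081 * 842.4236 = 68.2 kg

68.2


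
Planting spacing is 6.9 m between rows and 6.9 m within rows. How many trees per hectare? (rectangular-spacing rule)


Formula: TPH = 10000 m^2/ha / (spacing_x * spacing_y)
Area per tree = 6.9 m * 6.9 m = 47.61 m^2
TPH = 10000 / 47.61 = 210 trees/ha

210


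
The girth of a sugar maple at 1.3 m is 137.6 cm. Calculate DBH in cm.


Formula: DBH = C / pi
DBH = 137.6 / pi
pi = 3.14159...
DBH = 43.8 cm

43.8


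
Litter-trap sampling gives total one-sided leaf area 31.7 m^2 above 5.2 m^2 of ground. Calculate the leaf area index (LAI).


Formula: LAI = total leaf area / ground area  (dimensionless)
LAI = 31.7 m^2 / 5.2 m^2
LAI = 6.1

6.1


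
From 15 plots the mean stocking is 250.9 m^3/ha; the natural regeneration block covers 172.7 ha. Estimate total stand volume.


Formula: Total Volume = Mean Volume per ha * Total Area
Total Volume = 250.9 m^3/ha * 172.7 ha
Total Volume = 43330 m^3

43330


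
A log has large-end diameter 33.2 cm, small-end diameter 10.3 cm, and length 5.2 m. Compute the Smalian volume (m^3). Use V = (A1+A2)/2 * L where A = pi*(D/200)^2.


Smalian: V = (A1 + A2)/2 * L,  A = pi*(D/200)^2
A1 = pi*(33.2/200)^2 = 0.08657 m^2
A2 = pi*(10.3/200)^2 = 0.008332 m^2
V = (0.08657+0.008332)/2*5.2 = 0.2467 m^3

0.2467


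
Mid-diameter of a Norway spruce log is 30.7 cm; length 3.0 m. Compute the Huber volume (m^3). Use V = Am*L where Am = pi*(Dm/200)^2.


Huber: V = Am * L,  Am = pi*(Dm/200)^2
Am = pi*(30.7/200)^2 = 0.074023 m^2
V = 0.074023*3.0 = 0.2221 m^3

0.2221


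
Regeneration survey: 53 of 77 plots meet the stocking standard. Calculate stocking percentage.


Formula: Stocking % = stocked plots / total plots * 100
Stocking = 53 / 77 * 100
Stocking = 0.6883 * 100 = 68.8%

68.8


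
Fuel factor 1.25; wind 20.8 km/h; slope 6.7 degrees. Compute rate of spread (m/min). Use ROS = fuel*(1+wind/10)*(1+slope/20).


Formula: ROS = fuel * (1 + wind/10) * (1 + slope/20)
Wind factor = 1 + 20.8/10 = 3.08
Slope factor = 1 + 6.7/20 = 1.335
ROS = 1.25 * 3.08 * 1.335 = 5.14 m/min

5.14


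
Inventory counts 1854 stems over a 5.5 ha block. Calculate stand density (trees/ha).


Formula: Stand Density = N_trees / Area_ha
Density = 1854 trees / 5.5 ha
Density = 337 trees/ha

337


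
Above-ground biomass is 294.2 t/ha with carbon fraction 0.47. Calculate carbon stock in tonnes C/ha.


Formula: Carbon Stock = Biomass * Carbon Fraction
C = 294.2 t/ha * 0.47
C = 138.3 t C/ha

138.3


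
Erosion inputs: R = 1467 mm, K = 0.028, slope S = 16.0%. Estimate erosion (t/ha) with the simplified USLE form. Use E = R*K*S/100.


Formula: E = R * K * S / 100  (simplified USLE)
R * K = 1467 * 0.028 = 41.076
E = 41.076 * 16.0 / 100 = 6.57 t/ha

6.57


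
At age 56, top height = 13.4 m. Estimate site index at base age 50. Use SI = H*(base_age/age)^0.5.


Formula: SI = H_dom * (base_age / age)^0.5
Age ratio = 50 / 56 = 0.89286
sqrt(age_ratio) = 0.94491
SI = 13.4 * 0.94491 = 12.7 m

12.7


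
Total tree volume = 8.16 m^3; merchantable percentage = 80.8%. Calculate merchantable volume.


Formula: MV = V_total * (merchantable_pct / 100)
Merchantable fraction = 80.8% / 100 = 0.808
MV = 8.16 m^3 * 0.808 = 6.593 m^3

6.593


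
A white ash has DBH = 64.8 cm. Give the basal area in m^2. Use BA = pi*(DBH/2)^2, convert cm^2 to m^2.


Formula: BA = pi * (DBH/2)^2 / 10000  (cm^2 to m^2)
Radius = DBH/2 = 64.8/2 = 32.4 cm
BA = pi * 32.4^2 / 10000
   = 3297.9183 cm^2 / 10000
   = 0.3298 m^2

0.3298


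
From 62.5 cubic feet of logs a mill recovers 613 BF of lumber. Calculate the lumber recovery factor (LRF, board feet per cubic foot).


Formula: LRF = Lumber Output (BF) / Log Input (ft^3)
LRF = 613 BF / 62.5 ft^3
LRF = 9.81 BF/ft^3

9.81


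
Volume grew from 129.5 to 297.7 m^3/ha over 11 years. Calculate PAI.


Formula: PAI = (V_T2 - V_T1) / (T2 - T1)
Volume increment = 297.7 - 129.5 = 168.2 m^3/ha
PAI = 168.2 / 11 = 15.29 m^3/ha/year

15.29


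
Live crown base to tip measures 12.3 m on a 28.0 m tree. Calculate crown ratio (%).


Formula: Crown Ratio = (Crown Length / Total Height) * 100
CR = (12.3 m / 28.0 m) * 100
CR = 0.4393 * 100 = 43.9%

43.9


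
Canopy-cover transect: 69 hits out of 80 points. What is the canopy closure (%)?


Formula: Canopy closure = covered points / total points * 100
Closure = 69 / 80 * 100
Closure = 0.8625 * 100 = 86.3%

86.3


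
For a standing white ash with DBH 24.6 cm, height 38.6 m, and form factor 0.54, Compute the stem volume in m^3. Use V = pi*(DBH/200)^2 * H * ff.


Formula: V = pi * (DBH/200)^2 * H * ff
Radius = DBH/200 = 24.6/200 = 0.123 m
Radius^2 = 0.123^2 = 0.015129 m^2
V = pi * 0.015129 * 38.6 * 0.54
V = 0.991 m^3

0.991


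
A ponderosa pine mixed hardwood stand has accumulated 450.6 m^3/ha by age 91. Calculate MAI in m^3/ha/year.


Formula: MAI = Total Volume / Stand Age
MAI = 450.6 m^3/ha / 91 years
MAI = 4.95 m^3/ha/year

4.95


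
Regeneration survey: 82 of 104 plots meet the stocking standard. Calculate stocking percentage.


Formula: Stocking % = stocked plots / total plots * 100
Stocking = 82 / 104 * 100
Stocking = 0.7885 * 100 = 78.8%

78.8


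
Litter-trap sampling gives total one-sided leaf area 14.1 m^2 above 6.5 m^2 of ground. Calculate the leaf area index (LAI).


Formula: LAI = total leaf area / ground area  (dimensionless)
LAI = 14.1 m^2 / 6.5 m^2
LAI = 2.17

2.17


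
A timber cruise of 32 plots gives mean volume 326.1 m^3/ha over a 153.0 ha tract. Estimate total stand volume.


Formula: Total Volume = Mean Volume per ha * Total Area
Total Volume = 326.1 m^3/ha * 153.0 ha
Total Volume = 49893 m^3

49893


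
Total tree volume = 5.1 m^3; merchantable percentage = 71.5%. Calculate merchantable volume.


Formula: MV = V_total * (merchantable_pct / 100)
Merchantable fraction = 71.5% / 100 = 0.715
MV = 5.1 m^3 * 0.715 = 3.647 m^3

3.647


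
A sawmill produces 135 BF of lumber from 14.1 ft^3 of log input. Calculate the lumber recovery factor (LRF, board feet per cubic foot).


Formula: LRF = Lumber Output (BF) / Log Input (ft^3)
LRF = 135 BF / 14.1 ft^3
LRF = 9.57 BF/ft^3

9.57


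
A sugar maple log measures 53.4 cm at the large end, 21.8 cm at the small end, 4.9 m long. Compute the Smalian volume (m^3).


Smalian: V = (A1 + A2)/2 * L,  A = pi*(D/200)^2
A1 = pi*(53.4/200)^2 = 0.223961 m^2
A2 = pi*(21.8/200)^2 = 0.037325 m^2
V = (0.223961+0.037325)/2*4.9 = 0.6402 m^3

0.6402


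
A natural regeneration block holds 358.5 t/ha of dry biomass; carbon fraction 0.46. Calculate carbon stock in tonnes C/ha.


Formula: Carbon Stock = Biomass * Carbon Fraction
C = 358.5 t/ha * 0.46
C = 164.9 t C/ha

164.9


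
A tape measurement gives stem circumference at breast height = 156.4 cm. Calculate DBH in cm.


Formula: DBH = C / pi
DBH = 156.4 / pi
pi = 3.14159...
DBH = 49.8 cm

49.8


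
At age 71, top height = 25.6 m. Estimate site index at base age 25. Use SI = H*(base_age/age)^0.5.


Formula: SI = H_dom * (base_age / age)^0.5
Age ratio = 25 / 71 = 0.35211
sqrt(age_ratio) = 0.59339
SI = 25.6 * 0.59339 = 15.2 m

15.2


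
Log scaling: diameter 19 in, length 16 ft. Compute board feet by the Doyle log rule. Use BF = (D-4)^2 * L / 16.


Doyle: BF = (D - 4)^2 * L / 16
Adjusted diameter = 19 - 4 = 15 in
(D-4)^2 = 15^2 = 225
BF = 225 * 16 / 16 = 225 BF

225


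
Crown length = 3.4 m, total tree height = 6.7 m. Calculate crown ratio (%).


Formula: Crown Ratio = (Crown Length / Total Height) * 100
CR = (3.4 m / 6.7 m) * 100
CR = 0.5075 * 100 = 50.7%

50.7


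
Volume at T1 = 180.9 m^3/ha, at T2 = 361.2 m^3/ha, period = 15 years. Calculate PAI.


Formula: PAI = (V_T2 - V_T1) / (T2 - T1)
Volume increment = 361.2 - 180.9 = 180.3 m^3/ha
PAI = 180.3 / 15 = 12.02 m^3/ha/year

12.02


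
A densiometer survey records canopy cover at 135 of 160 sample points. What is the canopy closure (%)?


Formula: Canopy closure = covered points / total points * 100
Closure = 135 / 160 * 100
Closure = 0.8438 * 100 = 84.4%

84.4


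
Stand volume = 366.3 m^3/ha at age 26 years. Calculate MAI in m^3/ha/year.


Formula: MAI = Total Volume / Stand Age
MAI = 366.3 m^3/ha / 26 years
MAI = 14.09 m^3/ha/year

14.09


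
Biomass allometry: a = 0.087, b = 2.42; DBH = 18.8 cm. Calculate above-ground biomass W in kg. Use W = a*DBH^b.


Formula: W = a * DBH^b  (allometric power law)
DBH^b = 18.8^2.42 = 1211.8866
W = 0.087 * 1211.8866 = 105.4 kg

105.4


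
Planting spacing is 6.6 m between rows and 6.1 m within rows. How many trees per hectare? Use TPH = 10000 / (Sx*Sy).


Formula: TPH = 10000 m^2/ha / (spacing_x * spacing_y)
Area per tree = 6.6 m * 6.1 m = 40.26 m^2
TPH = 10000 / 40.26 = 248 trees/ha

248


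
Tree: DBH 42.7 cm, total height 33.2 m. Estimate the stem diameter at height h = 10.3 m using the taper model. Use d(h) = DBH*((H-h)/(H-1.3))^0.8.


Taper: d(h) = DBH * ((H - h) / (H - 1.3))^0.8
Numerator = H - h = 33.2 - 10.3 = 22.9 m
Denominator = H - 1.3 = 33.2 - 1.3 = 31.9 m
Ratio = 22.9 / 31.9 = 0.71787
d = 42.7 * 0.71787^0.8 = 32.8 cm

32.8


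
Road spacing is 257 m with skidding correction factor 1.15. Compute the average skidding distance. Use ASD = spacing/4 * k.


Formula: ASD = (spacing / 4) * correction
Uncorrected distance = spacing / 4 = 257 / 4 = 64.25 m
ASD = 64.25 * 1.15 = 74 m

74


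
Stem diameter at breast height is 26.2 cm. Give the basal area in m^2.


Formula: BA = pi * (DBH/2)^2 / 10000  (cm^2 to m^2)
Radius = DBH/2 = 26.2/2 = 13.1 cm
BA = pi * 13.1^2 / 10000
   = 539.1287 cm^2 / 10000
   = 0.0539 m^2

0.0539


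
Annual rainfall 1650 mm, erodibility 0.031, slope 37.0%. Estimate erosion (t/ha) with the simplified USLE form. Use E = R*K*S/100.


Formula: E = R * K * S / 100  (simplified USLE)
R * K = 1650 * 0.031 = 51.15
E = 51.15 * 37.0 / 100 = 18.93 t/ha

18.93


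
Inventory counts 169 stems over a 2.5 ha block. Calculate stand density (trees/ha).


Formula: Stand Density = N_trees / Area_ha
Density = 169 trees / 2.5 ha
Density = 68 trees/ha

68


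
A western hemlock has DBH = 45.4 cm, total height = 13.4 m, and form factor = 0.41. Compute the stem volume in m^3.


Formula: V = pi * (DBH/200)^2 * H * ff
Radius = DBH/200 = 45.4/200 = 0.227 m
Radius^2 = 0.227^2 = 0.051529 m^2
V = pi * 0.051529 * 13.4 * 0.41
V = 0.889 m^3

0.889


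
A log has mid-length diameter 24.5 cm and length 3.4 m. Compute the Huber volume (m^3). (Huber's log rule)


Huber: V = Am * L,  Am = pi*(Dm/200)^2
Am = pi*(24.5/200)^2 = 0.047144 m^2
V = 0.047144*3.4 = 0.1603 m^3

0.1603


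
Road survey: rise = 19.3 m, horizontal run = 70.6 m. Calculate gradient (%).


Formula: Gradient = rise / run * 100
Gradient = 19.3 / 70.6 * 100 = 27.3%

27.3


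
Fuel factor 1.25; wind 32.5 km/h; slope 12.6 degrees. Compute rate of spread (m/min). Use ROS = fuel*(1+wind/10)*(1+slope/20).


Formula: ROS = fuel * (1 + wind/10) * (1 + slope/20)
Wind factor = 1 + 32.5/10 = 4.25
Slope factor = 1 + 12.6/20 = 1.63
ROS = 1.25 * 4.25 * 1.63 = 8.66 m/min

8.66


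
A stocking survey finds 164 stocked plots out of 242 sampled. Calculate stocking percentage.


Formula: Stocking % = stocked plots / total plots * 100
Stocking = 164 / 242 * 100
Stocking = 0.6777 * 100 = 67.8%

67.8


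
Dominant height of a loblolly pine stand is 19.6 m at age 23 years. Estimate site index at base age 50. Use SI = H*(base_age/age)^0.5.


Formula: SI = H_dom * (base_age / age)^0.5
Age ratio = 50 / 23 = 2.17391
sqrt(age_ratio) = 1.47442
SI = 19.6 * 1.47442 = 28.9 m

28.9


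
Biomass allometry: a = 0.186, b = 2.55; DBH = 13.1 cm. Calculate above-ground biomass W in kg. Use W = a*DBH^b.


Formula: W = a * DBH^b  (allometric power law)
DBH^b = 13.1^2.55 = 706.3855
W = 0.186 * 706.3855 = 131.4 kg

131.4


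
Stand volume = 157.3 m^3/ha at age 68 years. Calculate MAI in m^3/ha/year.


Formula: MAI = Total Volume / Stand Age
MAI = 157.3 m^3/ha / 68 years
MAI = 2.31 m^3/ha/year

2.31


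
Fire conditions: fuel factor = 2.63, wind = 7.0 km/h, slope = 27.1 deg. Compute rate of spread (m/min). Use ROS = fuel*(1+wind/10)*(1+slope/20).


Formula: ROS = fuel * (1 + wind/10) * (1 + slope/20)
Wind factor = 1 + 7.0/10 = 1.7
Slope factor = 1 + 27.1/20 = 2.355
ROS = 2.63 * 1.7 * 2.355 = 10.53 m/min

10.53


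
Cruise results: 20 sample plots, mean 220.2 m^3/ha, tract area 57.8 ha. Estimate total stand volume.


Formula: Total Volume = Mean Volume per ha * Total Area
Total Volume = 220.2 m^3/ha * 57.8 ha
Total Volume = 12728 m^3

12728


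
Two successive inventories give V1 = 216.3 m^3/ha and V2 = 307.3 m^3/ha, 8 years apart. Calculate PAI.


Formula: PAI = (V_T2 - V_T1) / (T2 - T1)
Volume increment = 307.3 - 216.3 = 91.0 m^3/ha
PAI = 91.0 / 8 = 11.38 m^3/ha/year

11.38


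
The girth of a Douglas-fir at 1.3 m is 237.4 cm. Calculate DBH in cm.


Formula: DBH = C / pi
DBH = 237.4 / pi
pi = 3.14159...
DBH = 75.6 cm

75.6


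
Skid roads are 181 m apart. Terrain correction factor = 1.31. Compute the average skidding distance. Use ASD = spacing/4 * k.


Formula: ASD = (spacing / 4) * correction
Uncorrected distance = spacing / 4 = 181 / 4 = 45.25 m
ASD = 45.25 * 1.31 = 59 m

59


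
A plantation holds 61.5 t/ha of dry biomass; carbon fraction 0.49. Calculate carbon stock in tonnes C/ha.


Formula: Carbon Stock = Biomass * Carbon Fraction
C = 61.5 t/ha * 0.49
C = 30.1 t C/ha

30.1


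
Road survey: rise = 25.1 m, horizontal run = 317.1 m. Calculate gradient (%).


Formula: Gradient = rise / run * 100
Gradient = 25.1 / 317.1 * 100 = 7.9%

7.9


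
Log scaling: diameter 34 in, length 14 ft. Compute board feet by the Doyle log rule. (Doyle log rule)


Doyle: BF = (D - 4)^2 * L / 16
Adjusted diameter = 34 - 4 = 30 in
(D-4)^2 = 30^2 = 900
BF = 900 * 14 / 16 = 788 BF

788


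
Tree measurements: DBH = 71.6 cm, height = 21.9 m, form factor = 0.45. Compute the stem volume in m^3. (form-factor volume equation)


Formula: V = pi * (DBH/200)^2 * H * ff
Radius = DBH/200 = 71.6/200 = 0.358 m
Radius^2 = 0.358^2 = 0.128164 m^2
V = pi * 0.128164 * 21.9 * 0.45
V = 3.968 m^3

3.968


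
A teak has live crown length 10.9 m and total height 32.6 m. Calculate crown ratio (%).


Formula: Crown Ratio = (Crown Length / Total Height) * 100
CR = (10.9 m / 32.6 m) * 100
CR = 0.3344 * 100 = 33.4%

33.4


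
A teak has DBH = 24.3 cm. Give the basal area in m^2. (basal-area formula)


Formula: BA = pi * (DBH/2)^2 / 10000  (cm^2 to m^2)
Radius = DBH/2 = 24.3/2 = 12.15 cm
BA = pi * 12.15^2 / 10000
   = 463.7698 cm^2 / 10000
   = 0.0464 m^2

0.0464


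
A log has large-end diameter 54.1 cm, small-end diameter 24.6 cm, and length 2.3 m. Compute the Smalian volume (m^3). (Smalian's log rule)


Smalian: V = (A1 + A2)/2 * L,  A = pi*(D/200)^2
A1 = pi*(54.1/200)^2 = 0.229871 m^2
A2 = pi*(24.6/200)^2 = 0.047529 m^2
V = (0.229871+0.047529)/2*2.3 = 0.319 m^3

0.319


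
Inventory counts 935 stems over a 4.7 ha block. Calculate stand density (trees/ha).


Formula: Stand Density = N_trees / Area_ha
Density = 935 trees / 4.7 ha
Density = 199 trees/ha

199


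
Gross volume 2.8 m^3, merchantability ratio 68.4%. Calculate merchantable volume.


Formula: MV = V_total * (merchantable_pct / 100)
Merchantable fraction = 68.4% / 100 = 0.684
MV = 2.8 m^3 * 0.684 = 1.915 m^3

1.915


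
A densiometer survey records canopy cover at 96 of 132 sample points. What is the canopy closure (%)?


Formula: Canopy closure = covered points / total points * 100
Closure = 96 / 132 * 100
Closure = 0.7273 * 100 = 72.7%

72.7


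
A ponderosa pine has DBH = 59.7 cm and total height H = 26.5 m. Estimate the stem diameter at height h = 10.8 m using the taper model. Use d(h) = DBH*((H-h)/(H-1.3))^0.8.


Taper: d(h) = DBH * ((H - h) / (H - 1.3))^0.8
Numerator = H - h = 26.5 - 10.8 = 15.7 m
Denominator = H - 1.3 = 26.5 - 1.3 = 25.2 m
Ratio = 15.7 / 25.2 = 0.62302
d = 59.7 * 0.62302^0.8 = 40.9 cm

40.9


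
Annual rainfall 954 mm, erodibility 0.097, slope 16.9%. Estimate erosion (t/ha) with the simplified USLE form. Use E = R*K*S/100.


Formula: E = R * K * S / 100  (simplified USLE)
R * K = 954 * 0.097 = 92.538
E = 92.538 * 16.9 / 100 = 15.64 t/ha

15.64


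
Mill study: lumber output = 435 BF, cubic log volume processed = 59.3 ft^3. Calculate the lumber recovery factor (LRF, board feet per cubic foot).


Formula: LRF = Lumber Output (BF) / Log Input (ft^3)
LRF = 435 BF / 59.3 ft^3
LRF = 7.34 BF/ft^3

7.34


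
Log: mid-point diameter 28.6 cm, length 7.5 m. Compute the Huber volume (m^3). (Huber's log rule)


Huber: V = Am * L,  Am = pi*(Dm/200)^2
Am = pi*(28.6/200)^2 = 0.064242 m^2
V = 0.064242*7.5 = 0.4818 m^3

0.4818


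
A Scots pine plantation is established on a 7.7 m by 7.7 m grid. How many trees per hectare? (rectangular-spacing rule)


Formula: TPH = 10000 m^2/ha / (spacing_x * spacing_y)
Area per tree = 7.7 m * 7.7 m = 59.29 m^2
TPH = 10000 / 59.29 = 169 trees/ha

169


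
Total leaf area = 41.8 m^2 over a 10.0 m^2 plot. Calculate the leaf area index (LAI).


Formula: LAI = total leaf area / ground area  (dimensionless)
LAI = 41.8 m^2 / 10.0 m^2
LAI = 4.18

4.18


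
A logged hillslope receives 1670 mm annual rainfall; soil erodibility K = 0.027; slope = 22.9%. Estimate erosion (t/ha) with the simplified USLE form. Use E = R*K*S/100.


Formula: E = R * K * S / 100  (simplified USLE)
R * K = 1670 * 0.027 = 45.09
E = 45.09 * 22.9 / 100 = 10.33 t/ha

10.33


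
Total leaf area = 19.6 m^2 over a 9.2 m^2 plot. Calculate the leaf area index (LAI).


Formula: LAI = total leaf area / ground area  (dimensionless)
LAI = 19.6 m^2 / 9.2 m^2
LAI = 2.13

2.13


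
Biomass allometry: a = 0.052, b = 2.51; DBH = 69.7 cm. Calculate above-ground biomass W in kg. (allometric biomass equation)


Formula: W = a * DBH^b  (allometric power law)
DBH^b = 69.7^2.51 = 42316.9417
W = 0.052 * 42316.9417 = 2200.5 kg

2200.5


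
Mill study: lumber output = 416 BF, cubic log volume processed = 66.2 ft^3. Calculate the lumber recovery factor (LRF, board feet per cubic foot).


Formula: LRF = Lumber Output (BF) / Log Input (ft^3)
LRF = 416 BF / 66.2 ft^3
LRF = 6.28 BF/ft^3

6.28


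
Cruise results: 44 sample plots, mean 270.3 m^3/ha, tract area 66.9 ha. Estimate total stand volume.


Formula: Total Volume = Mean Volume per ha * Total Area
Total Volume = 270.3 m^3/ha * 66.9 ha
Total Volume = 18083 m^3

18083


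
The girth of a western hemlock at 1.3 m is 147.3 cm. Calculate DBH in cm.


Formula: DBH = C / pi
DBH = 147.3 / pi
pi = 3.14159...
DBH = 46.9 cm

46.9


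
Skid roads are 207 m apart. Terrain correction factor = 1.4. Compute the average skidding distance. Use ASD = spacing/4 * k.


Formula: ASD = (spacing / 4) * correction
Uncorrected distance = spacing / 4 = 207 / 4 = 51.75 m
ASD = 51.75 * 1.4 = 72 m

72


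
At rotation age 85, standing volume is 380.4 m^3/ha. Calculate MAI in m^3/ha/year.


Formula: MAI = Total Volume / Stand Age
MAI = 380.4 m^3/ha / 85 years
MAI = 4.48 m^3/ha/year

4.48


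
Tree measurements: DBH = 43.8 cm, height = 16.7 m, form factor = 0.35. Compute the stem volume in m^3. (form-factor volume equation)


Formula: V = pi * (DBH/200)^2 * H * ff
Radius = DBH/200 = 43.8/200 = 0.219 m
Radius^2 = 0.219^2 = 0.047961 m^2
V = pi * 0.047961 * 16.7 * 0.35
V = 0.881 m^3

0.881


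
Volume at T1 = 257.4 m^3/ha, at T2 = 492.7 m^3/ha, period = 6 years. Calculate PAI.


Formula: PAI = (V_T2 - V_T1) / (T2 - T1)
Volume increment = 492.7 - 257.4 = 235.3 m^3/ha
PAI = 235.3 / 6 = 39.22 m^3/ha/year

39.22


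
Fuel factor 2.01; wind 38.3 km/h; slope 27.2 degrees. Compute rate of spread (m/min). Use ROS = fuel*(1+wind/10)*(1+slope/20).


Formula: ROS = fuel * (1 + wind/10) * (1 + slope/20)
Wind factor = 1 + 38.3/10 = 4.83
Slope factor = 1 + 27.2/20 = 2.36
ROS = 2.01 * 4.83 * 2.36 = 22.91 m/min

22.91


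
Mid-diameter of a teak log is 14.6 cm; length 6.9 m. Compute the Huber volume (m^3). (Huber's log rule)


Huber: V = Am * L,  Am = pi*(Dm/200)^2
Am = pi*(14.6/200)^2 = 0.016742 m^2
V = 0.016742*6.9 = 0.1155 m^3

0.1155


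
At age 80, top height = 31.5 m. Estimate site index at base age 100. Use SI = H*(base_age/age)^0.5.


Formula: SI = H_dom * (base_age / age)^0.5
Age ratio = 100 / 80 = 1.25
sqrt(age_ratio) = 1.11803
SI = 31.5 * 1.11803 = 35.2 m

35.2


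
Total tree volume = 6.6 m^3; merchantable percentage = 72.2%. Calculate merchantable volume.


Formula: MV = V_total * (merchantable_pct / 100)
Merchantable fraction = 72.2% / 100 = 0.722
MV = 6.6 m^3 * 0.722 = 4.765 m^3

4.765


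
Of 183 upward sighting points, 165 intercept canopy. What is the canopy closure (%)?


Formula: Canopy closure = covered points / total points * 100
Closure = 165 / 183 * 100
Closure = 0.9016 * 100 = 90.2%

90.2


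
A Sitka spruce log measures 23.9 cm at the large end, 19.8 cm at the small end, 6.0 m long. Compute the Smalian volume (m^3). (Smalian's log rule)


Smalian: V = (A1 + A2)/2 * L,  A = pi*(D/200)^2
A1 = pi*(23.9/200)^2 = 0.044863 m^2
A2 = pi*(19.8/200)^2 = 0.030791 m^2
V = (0.044863+0.030791)/2*6.0 = 0.227 m^3

0.227


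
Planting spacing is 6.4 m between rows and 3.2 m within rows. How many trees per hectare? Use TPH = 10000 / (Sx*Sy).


Formula: TPH = 10000 m^2/ha / (spacing_x * spacing_y)
Area per tree = 6.4 m * 3.2 m = 20.48 m^2
TPH = 10000 / 20.48 = 488 trees/ha

488


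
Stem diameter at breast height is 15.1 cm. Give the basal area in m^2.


Formula: BA = pi * (DBH/2)^2 / 10000  (cm^2 to m^2)
Radius = DBH/2 = 15.1/2 = 7.55 cm
BA = pi * 7.55^2 / 10000
   = 179.0786 cm^2 / 10000
   = 0.0179 m^2

0.0179


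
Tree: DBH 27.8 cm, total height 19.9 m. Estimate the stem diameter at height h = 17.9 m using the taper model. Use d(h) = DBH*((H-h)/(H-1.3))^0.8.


Taper: d(h) = DBH * ((H - h) / (H - 1.3))^0.8
Numerator = H - h = 19.9 - 17.9 = 2.0 m
Denominator = H - 1.3 = 19.9 - 1.3 = 18.6 m
Ratio = 2.0 / 18.6 = 0.10753
d = 27.8 * 0.10753^0.8 = 4.7 cm

4.7


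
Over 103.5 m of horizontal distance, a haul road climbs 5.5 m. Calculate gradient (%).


Formula: Gradient = rise / run * 100
Gradient = 5.5 / 103.5 * 100 = 5.3%

5.3


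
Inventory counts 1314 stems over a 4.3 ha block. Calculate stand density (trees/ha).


Formula: Stand Density = N_trees / Area_ha
Density = 1314 trees / 4.3 ha
Density = 306 trees/ha

306


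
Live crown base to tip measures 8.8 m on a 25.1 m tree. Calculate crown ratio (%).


Formula: Crown Ratio = (Crown Length / Total Height) * 100
CR = (8.8 m / 25.1 m) * 100
CR = 0.3506 * 100 = 35.1%

35.1


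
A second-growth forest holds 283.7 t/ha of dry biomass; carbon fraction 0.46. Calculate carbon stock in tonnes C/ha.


Formula: Carbon Stock = Biomass * Carbon Fraction
C = 283.7 t/ha * 0.46
C = 130.5 t C/ha

130.5


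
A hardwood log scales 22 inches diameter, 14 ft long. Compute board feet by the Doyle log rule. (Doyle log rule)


Doyle: BF = (D - 4)^2 * L / 16
Adjusted diameter = 22 - 4 = 18 in
(D-4)^2 = 18^2 = 324
BF = 324 * 14 / 16 = 284 BF

284


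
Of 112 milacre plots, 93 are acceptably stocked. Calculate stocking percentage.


Formula: Stocking % = stocked plots / total plots * 100
Stocking = 93 / 112 * 100
Stocking = 0.8304 * 100 = 83.0%

83.0


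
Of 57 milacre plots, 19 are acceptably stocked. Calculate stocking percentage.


Formula: Stocking % = stocked plots / total plots * 100
Stocking = 19 / 57 * 100
Stocking = 0.3333 * 100 = 33.3%

33.3


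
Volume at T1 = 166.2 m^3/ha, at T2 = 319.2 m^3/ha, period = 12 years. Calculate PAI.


Formula: PAI = (V_T2 - V_T1) / (T2 - T1)
Volume increment = 319.2 - 166.2 = 153.0 m^3/ha
PAI = 153.0 / 12 = 12.75 m^3/ha/year

12.75


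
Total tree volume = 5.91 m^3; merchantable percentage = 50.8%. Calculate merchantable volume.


Formula: MV = V_total * (merchantable_pct / 100)
Merchantable fraction = 50.8% / 100 = 0.508
MV = 5.91 m^3 * 0.508 = 3.002 m^3

3.002


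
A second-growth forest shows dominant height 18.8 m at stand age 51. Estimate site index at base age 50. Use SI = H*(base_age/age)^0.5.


Formula: SI = H_dom * (base_age / age)^0.5
Age ratio = 50 / 51 = 0.98039
sqrt(age_ratio) = 0.99015
SI = 18.8 * 0.99015 = 18.6 m

18.6


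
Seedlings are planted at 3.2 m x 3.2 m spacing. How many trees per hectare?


Formula: TPH = 10000 m^2/ha / (spacing_x * spacing_y)
Area per tree = 3.2 m * 3.2 m = 10.24 m^2
TPH = 10000 / 10.24 = 977 trees/ha

977


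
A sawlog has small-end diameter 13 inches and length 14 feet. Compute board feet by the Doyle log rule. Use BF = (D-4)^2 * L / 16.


Doyle: BF = (D - 4)^2 * L / 16
Adjusted diameter = 13 - 4 = 9 in
(D-4)^2 = 9^2 = 81
BF = 81 * 14 / 16 = 71 BF

71


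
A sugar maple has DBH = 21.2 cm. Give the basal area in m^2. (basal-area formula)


Formula: BA = pi * (DBH/2)^2 / 10000  (cm^2 to m^2)
Radius = DBH/2 = 21.2/2 = 10.6 cm
BA = pi * 10.6^2 / 10000
   = 352.9894 cm^2 / 10000
   = 0.0353 m^2

0.0353


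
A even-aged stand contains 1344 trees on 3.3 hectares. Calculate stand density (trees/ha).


Formula: Stand Density = N_trees / Area_ha
Density = 1344 trees / 3.3 ha
Density = 407 trees/ha

407


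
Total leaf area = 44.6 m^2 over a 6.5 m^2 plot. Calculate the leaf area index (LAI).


Formula: LAI = total leaf area / ground area  (dimensionless)
LAI = 44.6 m^2 / 6.5 m^2
LAI = 6.86

6.86


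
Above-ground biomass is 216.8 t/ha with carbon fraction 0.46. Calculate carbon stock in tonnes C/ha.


Formula: Carbon Stock = Biomass * Carbon Fraction
C = 216.8 t/ha * 0.46
C = 99.7 t C/ha

99.7


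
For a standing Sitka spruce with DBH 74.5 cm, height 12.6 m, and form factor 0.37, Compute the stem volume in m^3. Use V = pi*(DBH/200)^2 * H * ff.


Formula: V = pi * (DBH/200)^2 * H * ff
Radius = DBH/200 = 74.5/200 = 0.3725 m
Radius^2 = 0.3725^2 = 0.13875625 m^2
V = pi * 0.13875625 * 12.6 * 0.37
V = 2.032 m^3

2.032


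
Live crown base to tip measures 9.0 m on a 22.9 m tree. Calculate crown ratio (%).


Formula: Crown Ratio = (Crown Length / Total Height) * 100
CR = (9.0 m / 22.9 m) * 100
CR = 0.393 * 100 = 39.3%

39.3


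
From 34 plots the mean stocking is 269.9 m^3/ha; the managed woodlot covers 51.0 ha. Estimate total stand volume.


Formula: Total Volume = Mean Volume per ha * Total Area
Total Volume = 269.9 m^3/ha * 51.0 ha
Total Volume = 13765 m^3

13765


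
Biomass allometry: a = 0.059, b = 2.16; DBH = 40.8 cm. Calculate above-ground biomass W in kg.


Formula: W = a * DBH^b  (allometric power law)
DBH^b = 40.8^2.16 = 3013.1861
W = 0.059 * 3013.1861 = 177.8 kg

177.8


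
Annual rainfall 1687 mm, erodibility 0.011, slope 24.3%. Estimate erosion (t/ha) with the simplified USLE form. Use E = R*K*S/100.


Formula: E = R * K * S / 100  (simplified USLE)
R * K = 1687 * 0.011 = 18.557
E = 18.557 * 24.3 / 100 = 4.51 t/ha

4.51


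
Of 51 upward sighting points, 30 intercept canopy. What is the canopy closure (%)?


Formula: Canopy closure = covered points / total points * 100
Closure = 30 / 51 * 100
Closure = 0.5882 * 100 = 58.8%

58.8


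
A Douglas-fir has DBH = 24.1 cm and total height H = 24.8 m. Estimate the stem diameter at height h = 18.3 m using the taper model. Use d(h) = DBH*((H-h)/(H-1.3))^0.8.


Taper: d(h) = DBH * ((H - h) / (H - 1.3))^0.8
Numerator = H - h = 24.8 - 18.3 = 6.5 m
Denominator = H - 1.3 = 24.8 - 1.3 = 23.5 m
Ratio = 6.5 / 23.5 = 0.2766
d = 24.1 * 0.2766^0.8 = 8.6 cm

8.6


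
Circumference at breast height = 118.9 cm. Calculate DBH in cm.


Formula: DBH = C / pi
DBH = 118.9 / pi
pi = 3.14159...
DBH = 37.8 cm

37.8


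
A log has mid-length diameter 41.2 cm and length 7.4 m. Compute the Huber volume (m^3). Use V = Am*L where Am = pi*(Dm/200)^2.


Huber: V = Am * L,  Am = pi*(Dm/200)^2
Am = pi*(41.2/200)^2 = 0.133317 m^2
V = 0.133317*7.4 = 0.9865 m^3

0.9865


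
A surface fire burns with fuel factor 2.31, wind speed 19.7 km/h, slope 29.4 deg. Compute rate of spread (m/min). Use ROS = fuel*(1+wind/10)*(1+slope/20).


Formula: ROS = fuel * (1 + wind/10) * (1 + slope/20)
Wind factor = 1 + 19.7/10 = 2.97
Slope factor = 1 + 29.4/20 = 2.47
ROS = 2.31 * 2.97 * 2.47 = 16.95 m/min

16.95


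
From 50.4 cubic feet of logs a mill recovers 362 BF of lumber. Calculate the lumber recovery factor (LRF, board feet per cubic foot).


Formula: LRF = Lumber Output (BF) / Log Input (ft^3)
LRF = 362 BF / 50.4 ft^3
LRF = 7.18 BF/ft^3

7.18


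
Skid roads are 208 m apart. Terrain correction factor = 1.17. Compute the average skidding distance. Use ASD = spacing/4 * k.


Formula: ASD = (spacing / 4) * correction
Uncorrected distance = spacing / 4 = 208 / 4 = 52 m
ASD = 52 * 1.17 = 61 m

61


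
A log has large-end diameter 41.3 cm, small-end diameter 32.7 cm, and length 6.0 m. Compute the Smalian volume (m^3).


Smalian: V = (A1 + A2)/2 * L,  A = pi*(D/200)^2
A1 = pi*(41.3/200)^2 = 0.133965 m^2
A2 = pi*(32.7/200)^2 = 0.083982 m^2
V = (0.133965+0.083982)/2*6.0 = 0.6538 m^3

0.6538


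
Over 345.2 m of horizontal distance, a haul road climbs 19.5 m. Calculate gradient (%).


Formula: Gradient = rise / run * 100
Gradient = 19.5 / 345.2 * 100 = 5.6%

5.6


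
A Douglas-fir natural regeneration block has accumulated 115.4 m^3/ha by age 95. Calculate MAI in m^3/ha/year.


Formula: MAI = Total Volume / Stand Age
MAI = 115.4 m^3/ha / 95 years
MAI = 1.21 m^3/ha/year

1.21


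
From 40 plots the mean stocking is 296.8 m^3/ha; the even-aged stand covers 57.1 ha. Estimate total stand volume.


Formula: Total Volume = Mean Volume per ha * Total Area
Total Volume = 296.8 m^3/ha * 57.1 ha
Total Volume = 16947 m^3

16947


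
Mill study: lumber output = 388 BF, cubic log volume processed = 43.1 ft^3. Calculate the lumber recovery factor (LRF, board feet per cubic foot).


Formula: LRF = Lumber Output (BF) / Log Input (ft^3)
LRF = 388 BF / 43.1 ft^3
LRF = 9.0 BF/ft^3

9.0


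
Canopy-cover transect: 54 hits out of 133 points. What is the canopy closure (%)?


Formula: Canopy closure = covered points / total points * 100
Closure = 54 / 133 * 100
Closure = 0.406 * 100 = 40.6%

40.6


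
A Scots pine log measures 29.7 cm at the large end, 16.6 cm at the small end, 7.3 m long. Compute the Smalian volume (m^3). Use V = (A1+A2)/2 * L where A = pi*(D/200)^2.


Smalian: V = (A1 + A2)/2 * L,  A = pi*(D/200)^2
A1 = pi*(29.7/200)^2 = 0.069279 m^2
A2 = pi*(16.6/200)^2 = 0.021642 m^2
V = (0.069279+0.021642)/2*7.3 = 0.3319 m^3

0.3319


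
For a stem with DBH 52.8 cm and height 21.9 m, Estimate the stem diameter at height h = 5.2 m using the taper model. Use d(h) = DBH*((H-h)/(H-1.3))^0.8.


Taper: d(h) = DBH * ((H - h) / (H - 1.3))^0.8
Numerator = H - h = 21.9 - 5.2 = 16.7 m
Denominator = H - 1.3 = 21.9 - 1.3 = 20.6 m
Ratio = 16.7 / 20.6 = 0.81068
d = 52.8 * 0.81068^0.8 = 44.6 cm

44.6


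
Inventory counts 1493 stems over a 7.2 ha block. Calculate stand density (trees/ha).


Formula: Stand Density = N_trees / Area_ha
Density = 1493 trees / 7.2 ha
Density = 207 trees/ha

207


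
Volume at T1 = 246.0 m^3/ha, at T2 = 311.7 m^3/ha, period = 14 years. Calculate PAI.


Formula: PAI = (V_T2 - V_T1) / (T2 - T1)
Volume increment = 311.7 - 246.0 = 65.7 m^3/ha
PAI = 65.7 / 14 = 4.69 m^3/ha/year

4.69


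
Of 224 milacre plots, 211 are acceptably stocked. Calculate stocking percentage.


Formula: Stocking % = stocked plots / total plots * 100
Stocking = 211 / 224 * 100
Stocking = 0.942 * 100 = 94.2%

94.2


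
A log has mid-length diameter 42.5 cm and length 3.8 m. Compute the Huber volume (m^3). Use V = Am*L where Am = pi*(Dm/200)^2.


Huber: V = Am * L,  Am = pi*(Dm/200)^2
Am = pi*(42.5/200)^2 = 0.141863 m^2
V = 0.141863*3.8 = 0.5391 m^3

0.5391


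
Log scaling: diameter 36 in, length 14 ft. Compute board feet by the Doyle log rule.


Doyle: BF = (D - 4)^2 * L / 16
Adjusted diameter = 36 - 4 = 32 in
(D-4)^2 = 32^2 = 1024
BF = 1024 * 14 / 16 = 896 BF

896


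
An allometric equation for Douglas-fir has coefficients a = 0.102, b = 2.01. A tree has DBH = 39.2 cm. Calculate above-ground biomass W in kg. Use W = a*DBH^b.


Formula: W = a * DBH^b  (allometric power law)
DBH^b = 39.2^2.01 = 1594.0612
W = 0.102 * 1594.0612 = 162.6 kg

162.6


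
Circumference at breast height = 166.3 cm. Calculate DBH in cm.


Formula: DBH = C / pi
DBH = 166.3 / pi
pi = 3.14159...
DBH = 52.9 cm

52.9
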